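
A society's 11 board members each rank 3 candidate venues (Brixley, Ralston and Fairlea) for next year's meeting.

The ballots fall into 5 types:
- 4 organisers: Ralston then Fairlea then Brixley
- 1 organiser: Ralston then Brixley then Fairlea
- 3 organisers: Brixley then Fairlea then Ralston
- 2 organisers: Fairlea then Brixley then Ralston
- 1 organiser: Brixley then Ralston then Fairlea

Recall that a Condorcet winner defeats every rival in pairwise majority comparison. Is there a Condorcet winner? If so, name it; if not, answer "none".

Pairwise majorities:
Brixley vs Ralston: 3+2+1 = 6 for Brixley, 5 for Ralston — Brixley by 6–5.
Brixley–Fairlea: Fairlea 6–5.
Ralston vs Fairlea: Ralston wins 6–5.
No city is unbeaten: Brixley loses to Fairlea; Ralston loses to Brixley; Fairlea loses to Ralston. In particular Brixley → Ralston → Fairlea → Brixley is a majority cycle — no Condorcet winner exists.

none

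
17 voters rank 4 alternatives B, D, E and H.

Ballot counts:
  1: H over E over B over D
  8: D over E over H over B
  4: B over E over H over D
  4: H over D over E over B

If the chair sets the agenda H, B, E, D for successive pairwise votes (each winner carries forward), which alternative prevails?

D

Round 1: H vs B — 13–4, H advances.
Round 2: H vs E — 5–12, E advances.
Round 3: E vs D — 5–12, D advances.
D survives the agenda.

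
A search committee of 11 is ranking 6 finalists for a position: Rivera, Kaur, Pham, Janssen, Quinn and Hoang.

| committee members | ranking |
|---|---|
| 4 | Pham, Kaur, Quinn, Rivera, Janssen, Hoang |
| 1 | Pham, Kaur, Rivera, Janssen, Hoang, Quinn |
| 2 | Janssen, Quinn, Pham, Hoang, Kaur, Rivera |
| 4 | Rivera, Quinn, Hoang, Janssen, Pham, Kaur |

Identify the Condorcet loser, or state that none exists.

Head-to-head results (11 committee members):
Rivera vs Kaur: Rivera is ranked higher on 4 ballots, Kaur on 7. Kaur wins 7–4.
Rivera vs Pham: 4 to 7, Pham.
Rivera vs Janssen: Rivera wins 9–2.
Rivera vs Quinn: 5 to 6, Quinn.
Rivera vs Hoang: 4+1+4 = 9 for Rivera, 2 for Hoang — Rivera by 9–2.
Kaur vs Pham: Pham wins 11–0.
Kaur vs Janssen: Kaur preferred on 4+1 = 5 ballots; Janssen wins 6–5.
Kaur vs Quinn: Kaur preferred on 4+1 = 5 ballots; Quinn wins 6–5.
Kaur vs Hoang: Hoang wins 6–5.
Pham vs Janssen: 5 to 6, Janssen.
Pham vs Quinn: Quinn wins 6–5.
Pham–Hoang: Pham 7–4.
Janssen vs Quinn: Janssen is ranked higher on 1+2 = 3 ballots, Quinn on 8. Quinn wins 8–3.
Janssen vs Hoang: Janssen preferred on 4+1+2 = 7 ballots; Janssen wins 7–4.
Quinn vs Hoang: Quinn is ranked higher on 4+2+4 = 10 ballots, Hoang on 1. Quinn wins 10–1.
Each candidate has at least one pairwise win (Rivera beats Janssen; Kaur beats Rivera; Pham beats Rivera; Janssen beats Kaur; Quinn beats Rivera; Hoang beats Kaur) — no Condorcet loser.

none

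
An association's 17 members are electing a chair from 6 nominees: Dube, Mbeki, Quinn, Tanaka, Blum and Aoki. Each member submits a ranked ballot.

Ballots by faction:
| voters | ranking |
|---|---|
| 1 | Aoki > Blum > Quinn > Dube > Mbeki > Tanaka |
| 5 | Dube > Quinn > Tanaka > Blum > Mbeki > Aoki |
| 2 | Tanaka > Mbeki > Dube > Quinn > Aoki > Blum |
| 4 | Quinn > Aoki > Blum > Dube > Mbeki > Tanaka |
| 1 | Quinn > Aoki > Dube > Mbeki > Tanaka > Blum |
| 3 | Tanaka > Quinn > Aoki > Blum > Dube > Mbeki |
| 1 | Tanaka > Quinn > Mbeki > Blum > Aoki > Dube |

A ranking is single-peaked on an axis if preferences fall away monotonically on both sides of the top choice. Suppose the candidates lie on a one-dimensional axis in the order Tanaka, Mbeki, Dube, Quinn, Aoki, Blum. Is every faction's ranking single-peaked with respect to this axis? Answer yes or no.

no

Axis positions: Tanaka=1, Mbeki=2, Dube=3, Quinn=4, Aoki=5, Blum=6.
Faction 1 (peak Aoki at position 5): ranking walks positions 5-6-4-3-2-1, expanding outward from the peak — single-peaked.
Faction 2: ranking walks positions 3-4-1-6-2-5; Tanaka is ranked above Mbeki even though Mbeki lies between Tanaka and the peak Dube on the axis — preferences dip and rise again. Not single-peaked.
Faction 3 (peak Tanaka at position 1): ranking walks positions 1-2-3-4-5-6, expanding outward from the peak — single-peaked.
Faction 4 (peak Quinn at position 4): ranking walks positions 4-5-6-3-2-1, expanding outward from the peak — single-peaked.
Faction 5 (peak Quinn at position 4): ranking walks positions 4-5-3-2-1-6, expanding outward from the peak — single-peaked.
Faction 6: ranking walks positions 1-4-5-6-3-2; Quinn is ranked above Mbeki even though Mbeki lies between Quinn and the peak Tanaka on the axis — preferences dip and rise again. Not single-peaked.
Faction 7: ranking walks positions 1-4-2-6-5-3; Quinn is ranked above Mbeki even though Mbeki lies between Quinn and the peak Tanaka on the axis — preferences dip and rise again. Not single-peaked.
Faction 2 violates single-peakedness, so the profile is not single-peaked on this axis.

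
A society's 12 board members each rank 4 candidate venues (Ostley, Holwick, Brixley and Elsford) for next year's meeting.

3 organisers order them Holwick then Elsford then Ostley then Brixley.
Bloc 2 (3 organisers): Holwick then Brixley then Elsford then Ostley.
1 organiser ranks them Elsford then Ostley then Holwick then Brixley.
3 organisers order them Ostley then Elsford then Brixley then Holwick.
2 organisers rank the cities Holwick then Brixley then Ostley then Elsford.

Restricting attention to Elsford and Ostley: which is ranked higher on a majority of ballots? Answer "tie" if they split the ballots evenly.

Elsford

Ballots ranking Elsford above Ostley: 3 + 3 + 1 = 7.
Ballots ranking Ostley above Elsford: 12 − 7 = 5.
Elsford wins the head-to-head 7–5.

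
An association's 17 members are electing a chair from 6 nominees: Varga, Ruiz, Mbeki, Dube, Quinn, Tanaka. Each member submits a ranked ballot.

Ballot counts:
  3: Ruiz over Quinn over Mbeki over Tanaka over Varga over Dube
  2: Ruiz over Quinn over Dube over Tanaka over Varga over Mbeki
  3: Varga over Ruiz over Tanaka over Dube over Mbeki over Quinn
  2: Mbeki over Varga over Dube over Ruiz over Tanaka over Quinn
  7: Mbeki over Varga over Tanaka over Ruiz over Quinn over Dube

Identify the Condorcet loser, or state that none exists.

Dube

Pairwise majorities:
Varga vs Ruiz: Varga, 12–5.
Varga vs Mbeki: Varga is ranked higher on 2+3 = 5 ballots, Mbeki on 12. Mbeki wins 12–5.
Varga vs Dube: Varga, 15–2.
Varga vs Quinn: 3+2+7 = 12 for Varga, 5 for Quinn — Varga by 12–5.
Varga vs Tanaka: Varga preferred on 3+2+7 = 12 ballots; Varga wins 12–5.
Ruiz vs Mbeki: 8 to 9, Mbeki.
Ruiz vs Dube: Ruiz preferred on 3+2+3+7 = 15 ballots; Ruiz wins 15–2.
Ruiz vs Quinn: 3+2+3+2+7 = 17 for Ruiz, 0 for Quinn — Ruiz by 17–0.
Ruiz vs Tanaka: 3+2+3+2 = 10 for Ruiz, 7 for Tanaka — Ruiz by 10–7.
Mbeki vs Dube: 12 to 5, Mbeki.
Mbeki–Quinn: Mbeki 12–5.
Mbeki vs Tanaka: 12 to 5, Mbeki.
Dube vs Quinn: Dube is ranked higher on 3+2 = 5 ballots, Quinn on 12. Quinn wins 12–5.
Dube vs Tanaka: 2+2 = 4 for Dube, 13 for Tanaka — Tanaka by 13–4.
Quinn vs Tanaka: Tanaka wins 12–5.
Dube loses to every other candidate — it is the Condorcet loser.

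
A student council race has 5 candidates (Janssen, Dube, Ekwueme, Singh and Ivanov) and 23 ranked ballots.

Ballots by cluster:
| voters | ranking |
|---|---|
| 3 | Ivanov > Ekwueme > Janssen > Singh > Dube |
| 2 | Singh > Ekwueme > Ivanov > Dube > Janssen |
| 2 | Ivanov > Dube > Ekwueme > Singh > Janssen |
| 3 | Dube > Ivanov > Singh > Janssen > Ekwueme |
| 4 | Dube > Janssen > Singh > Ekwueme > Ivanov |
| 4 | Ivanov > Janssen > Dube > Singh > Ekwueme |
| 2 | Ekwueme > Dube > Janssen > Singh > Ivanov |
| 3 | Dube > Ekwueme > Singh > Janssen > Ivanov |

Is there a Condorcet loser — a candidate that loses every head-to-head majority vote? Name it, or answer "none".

none

Pairwise majorities:
Janssen vs Dube: Dube wins 16–7.
Janssen vs Ekwueme: Janssen preferred on 3+4+4 = 11 ballots; Ekwueme wins 12–11.
Janssen vs Singh: Janssen is ranked higher on 3+4+4+2 = 13 ballots, Singh on 10. Janssen wins 13–10.
Janssen vs Ivanov: 9 to 14, Ivanov.
Dube vs Ekwueme: Dube is ranked higher on 2+3+4+4+3 = 16 ballots, Ekwueme on 7. Dube wins 16–7.
Dube vs Singh: Dube preferred on 2+3+4+4+2+3 = 18 ballots; Dube wins 18–5.
Dube vs Ivanov: Dube preferred on 3+4+2+3 = 12 ballots; Dube wins 12–11.
Ekwueme vs Singh: Singh, 13–10.
Ekwueme vs Ivanov: Ivanov, 12–11.
Singh vs Ivanov: Singh preferred on 2+4+2+3 = 11 ballots; Ivanov wins 12–11.
No candidate is winless: Janssen beats Singh; Dube beats Janssen; Ekwueme beats Janssen; Singh beats Ekwueme; Ivanov beats Janssen. There is no Condorcet loser.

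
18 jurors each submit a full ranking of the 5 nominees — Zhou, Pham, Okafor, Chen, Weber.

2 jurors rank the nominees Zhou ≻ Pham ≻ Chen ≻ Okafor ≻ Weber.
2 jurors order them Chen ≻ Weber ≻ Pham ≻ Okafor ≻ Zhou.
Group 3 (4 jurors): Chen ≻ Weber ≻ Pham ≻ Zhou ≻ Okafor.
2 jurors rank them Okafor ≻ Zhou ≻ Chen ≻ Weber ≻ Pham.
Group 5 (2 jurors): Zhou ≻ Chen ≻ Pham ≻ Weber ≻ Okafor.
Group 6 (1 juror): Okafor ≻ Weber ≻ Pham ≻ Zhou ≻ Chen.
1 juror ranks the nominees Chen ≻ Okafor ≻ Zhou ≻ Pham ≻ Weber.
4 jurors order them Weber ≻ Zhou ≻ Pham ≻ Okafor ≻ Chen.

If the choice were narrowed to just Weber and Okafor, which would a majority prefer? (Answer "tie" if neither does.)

Ballots ranking Weber above Okafor: 2 + 4 + 2 + 4 = 12.
Ballots ranking Okafor above Weber: 18 − 12 = 6.
Weber wins the head-to-head 12–6.

Weber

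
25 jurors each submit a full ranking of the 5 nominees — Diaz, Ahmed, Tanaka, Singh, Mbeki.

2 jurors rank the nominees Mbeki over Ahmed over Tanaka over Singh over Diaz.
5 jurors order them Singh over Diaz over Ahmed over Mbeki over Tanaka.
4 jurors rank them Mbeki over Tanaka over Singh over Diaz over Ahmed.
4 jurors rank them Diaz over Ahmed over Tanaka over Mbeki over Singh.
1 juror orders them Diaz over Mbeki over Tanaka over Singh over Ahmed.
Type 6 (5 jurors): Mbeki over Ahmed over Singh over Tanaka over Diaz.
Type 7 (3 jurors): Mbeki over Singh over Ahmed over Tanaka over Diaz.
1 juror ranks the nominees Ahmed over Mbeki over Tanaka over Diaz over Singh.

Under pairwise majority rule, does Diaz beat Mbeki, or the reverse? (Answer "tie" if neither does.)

Mbeki

Ballots ranking Diaz above Mbeki: 5 + 4 + 1 = 10.
Ballots ranking Mbeki above Diaz: 25 − 10 = 15.
Mbeki wins the head-to-head 15–10.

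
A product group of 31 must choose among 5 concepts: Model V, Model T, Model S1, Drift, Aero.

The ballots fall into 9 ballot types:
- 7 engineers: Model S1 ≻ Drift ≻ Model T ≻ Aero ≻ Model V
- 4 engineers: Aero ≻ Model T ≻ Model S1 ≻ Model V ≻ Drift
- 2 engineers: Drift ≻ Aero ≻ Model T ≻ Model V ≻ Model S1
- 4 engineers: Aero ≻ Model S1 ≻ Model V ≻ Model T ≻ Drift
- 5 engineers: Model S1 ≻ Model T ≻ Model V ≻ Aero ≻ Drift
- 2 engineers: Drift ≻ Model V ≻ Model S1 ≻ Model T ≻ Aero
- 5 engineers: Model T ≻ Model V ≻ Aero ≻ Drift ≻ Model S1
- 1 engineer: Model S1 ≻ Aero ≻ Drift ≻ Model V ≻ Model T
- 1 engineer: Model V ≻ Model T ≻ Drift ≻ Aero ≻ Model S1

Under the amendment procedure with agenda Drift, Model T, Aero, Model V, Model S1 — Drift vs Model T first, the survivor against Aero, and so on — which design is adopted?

Model S1

Round 1: Drift vs Model T — 12–19, Model T advances.
Round 2: Model T vs Aero — 20–11, Model T advances.
Round 3: Model T vs Model V — 23–8, Model T advances.
Round 4: Model T vs Model S1 — 12–19, Model S1 advances.
Model S1 survives the agenda.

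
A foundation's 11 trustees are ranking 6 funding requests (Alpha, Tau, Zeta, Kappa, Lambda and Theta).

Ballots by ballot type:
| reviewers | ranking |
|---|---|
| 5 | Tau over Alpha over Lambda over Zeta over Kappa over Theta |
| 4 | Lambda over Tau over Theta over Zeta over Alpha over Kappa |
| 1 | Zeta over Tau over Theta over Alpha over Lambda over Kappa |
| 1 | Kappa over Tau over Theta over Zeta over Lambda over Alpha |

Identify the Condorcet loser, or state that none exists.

none

Head-to-head results (11 reviewers):
Alpha vs Tau: Alpha is ranked higher on 0 ballots, Tau on 11. Tau wins 11–0.
Alpha vs Zeta: Alpha preferred on 5 ballots; Zeta wins 6–5.
Alpha vs Kappa: 10 to 1, Alpha.
Alpha vs Lambda: Alpha, 6–5.
Alpha–Theta: Theta 6–5.
Tau vs Zeta: Tau preferred on 5+4+1 = 10 ballots; Tau wins 10–1.
Tau vs Kappa: Tau preferred on 5+4+1 = 10 ballots; Tau wins 10–1.
Tau vs Lambda: Tau is ranked higher on 5+1+1 = 7 ballots, Lambda on 4. Tau wins 7–4.
Tau vs Theta: Tau is ranked higher on 5+4+1+1 = 11 ballots, Theta on 0. Tau wins 11–0.
Zeta–Kappa: Zeta 10–1.
Zeta vs Lambda: Lambda wins 9–2.
Zeta–Theta: Zeta 6–5.
Kappa–Lambda: Lambda 10–1.
Kappa vs Theta: Kappa wins 6–5.
Lambda vs Theta: 9 to 2, Lambda.
No project is winless: Alpha beats Kappa; Tau beats Alpha; Zeta beats Alpha; Kappa beats Theta; Lambda beats Zeta; Theta beats Alpha. There is no Condorcet loser.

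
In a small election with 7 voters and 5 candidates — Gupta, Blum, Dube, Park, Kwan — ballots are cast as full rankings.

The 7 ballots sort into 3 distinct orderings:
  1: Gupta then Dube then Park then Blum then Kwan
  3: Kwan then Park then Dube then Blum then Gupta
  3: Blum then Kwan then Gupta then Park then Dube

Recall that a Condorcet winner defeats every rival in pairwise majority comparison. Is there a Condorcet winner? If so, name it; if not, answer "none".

Check each pair by majority over 7 ballots:
Gupta vs Blum: Blum wins 6–1.
Gupta vs Dube: Gupta wins 4–3.
Gupta–Park: Gupta 4–3.
Gupta vs Kwan: Kwan wins 6–1.
Blum vs Dube: Dube, 4–3.
Blum vs Park: Park, 4–3.
Blum vs Kwan: Blum, 4–3.
Dube–Park: Park 6–1.
Dube vs Kwan: Kwan, 6–1.
Park vs Kwan: Kwan, 6–1.
Every candidate loses at least once (Gupta loses to Blum; Blum loses to Dube; Dube loses to Gupta; Park loses to Gupta; Kwan loses to Blum). The majority relation contains the cycle Gupta beats Dube beats Blum beats Gupta, so there is no Condorcet winner.

none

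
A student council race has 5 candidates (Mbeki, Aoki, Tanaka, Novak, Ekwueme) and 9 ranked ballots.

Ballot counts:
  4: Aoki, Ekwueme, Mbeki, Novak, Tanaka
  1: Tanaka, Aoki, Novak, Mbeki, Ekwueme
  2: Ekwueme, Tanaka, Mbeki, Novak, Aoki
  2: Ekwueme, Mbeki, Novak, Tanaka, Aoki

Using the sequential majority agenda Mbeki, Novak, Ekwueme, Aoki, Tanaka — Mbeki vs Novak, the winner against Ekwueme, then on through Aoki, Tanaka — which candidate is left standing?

Round 1: Mbeki vs Novak — 8–1, Mbeki advances.
Round 2: Mbeki vs Ekwueme — 1–8, Ekwueme advances.
Round 3: Ekwueme vs Aoki — 4–5, Aoki advances.
Round 4: Aoki vs Tanaka — 4–5, Tanaka advances.
Tanaka survives the agenda.

Tanaka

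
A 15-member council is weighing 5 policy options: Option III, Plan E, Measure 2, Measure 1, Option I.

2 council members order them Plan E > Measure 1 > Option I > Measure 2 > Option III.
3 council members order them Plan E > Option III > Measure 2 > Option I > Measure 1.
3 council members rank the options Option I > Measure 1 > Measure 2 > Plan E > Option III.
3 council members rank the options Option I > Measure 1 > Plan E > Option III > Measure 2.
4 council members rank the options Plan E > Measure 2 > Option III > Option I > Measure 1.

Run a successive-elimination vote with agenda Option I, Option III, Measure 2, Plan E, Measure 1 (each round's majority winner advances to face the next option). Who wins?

Round 1: Option I vs Option III — 8–7, Option I advances.
Round 2: Option I vs Measure 2 — 8–7, Option I advances.
Round 3: Option I vs Plan E — 6–9, Plan E advances.
Round 4: Plan E vs Measure 1 — 9–6, Plan E advances.
The agenda winner is Plan E.

Plan E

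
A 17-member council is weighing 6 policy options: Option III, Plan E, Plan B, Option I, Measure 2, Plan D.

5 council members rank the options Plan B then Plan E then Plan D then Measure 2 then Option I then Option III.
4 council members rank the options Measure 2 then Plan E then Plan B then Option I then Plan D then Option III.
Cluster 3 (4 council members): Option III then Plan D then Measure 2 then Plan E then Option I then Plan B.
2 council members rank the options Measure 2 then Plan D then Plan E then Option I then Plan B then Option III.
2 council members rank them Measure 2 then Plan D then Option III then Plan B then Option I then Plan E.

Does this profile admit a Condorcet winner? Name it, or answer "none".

none

Check each pair by majority over 17 ballots:
Option III vs Plan E: Option III is ranked higher on 4+2 = 6 ballots, Plan E on 11. Plan E wins 11–6.
Option III vs Plan B: Option III preferred on 4+2 = 6 ballots; Plan B wins 11–6.
Option III vs Option I: 4+2 = 6 for Option III, 11 for Option I — Option I by 11–6.
Option III vs Measure 2: 4 for Option III, 13 for Measure 2 — Measure 2 by 13–4.
Option III vs Plan D: Plan D, 13–4.
Plan E–Plan B: Plan E 10–7.
Plan E vs Option I: Plan E is ranked higher on 5+4+4+2 = 15 ballots, Option I on 2. Plan E wins 15–2.
Plan E vs Measure 2: 5 for Plan E, 12 for Measure 2 — Measure 2 by 12–5.
Plan E vs Plan D: Plan E, 9–8.
Plan B vs Option I: Plan B preferred on 5+4+2 = 11 ballots; Plan B wins 11–6.
Plan B vs Measure 2: Measure 2 wins 12–5.
Plan B–Plan D: Plan B 9–8.
Option I vs Measure 2: Measure 2 wins 17–0.
Option I vs Plan D: Plan D, 13–4.
Measure 2–Plan D: Plan D 9–8.
Each option drops at least one matchup (Option III loses to Plan E; Plan E loses to Measure 2; Plan B loses to Plan E; Option I loses to Plan E; Measure 2 loses to Plan D; Plan D loses to Plan E); the cycle Plan E beats Plan D beats Measure 2 beats Plan E rules out a Condorcet winner.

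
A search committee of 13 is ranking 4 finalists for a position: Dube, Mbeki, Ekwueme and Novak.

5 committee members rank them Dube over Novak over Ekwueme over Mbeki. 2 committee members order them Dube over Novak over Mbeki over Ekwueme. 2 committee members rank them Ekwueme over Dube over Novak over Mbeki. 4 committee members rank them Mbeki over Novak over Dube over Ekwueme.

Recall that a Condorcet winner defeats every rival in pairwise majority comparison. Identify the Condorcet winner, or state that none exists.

Pairwise majorities:
Dube vs Mbeki: Dube, 9–4.
Dube vs Ekwueme: Dube is ranked higher on 5+2+4 = 11 ballots, Ekwueme on 2. Dube wins 11–2.
Dube vs Novak: 5+2+2 = 9 for Dube, 4 for Novak — Dube by 9–4.
Mbeki vs Ekwueme: Ekwueme wins 7–6.
Mbeki vs Novak: Mbeki preferred on 4 ballots; Novak wins 9–4.
Ekwueme–Novak: Novak 11–2.
Dube defeats every rival head-to-head and is the Condorcet winner.

Dube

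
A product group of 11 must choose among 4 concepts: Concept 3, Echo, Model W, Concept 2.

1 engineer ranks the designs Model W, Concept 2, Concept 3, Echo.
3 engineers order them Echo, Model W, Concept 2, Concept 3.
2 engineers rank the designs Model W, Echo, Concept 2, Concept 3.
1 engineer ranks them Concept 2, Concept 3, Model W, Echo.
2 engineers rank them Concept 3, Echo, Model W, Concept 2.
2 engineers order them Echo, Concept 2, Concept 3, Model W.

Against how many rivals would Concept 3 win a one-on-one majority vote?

Concept 3 against each rival (11 engineers):
Concept 3 vs Echo: Echo wins 7–4.
Concept 3 vs Model W: 1+2+2 = 5 for Concept 3, 6 for Model W — Model W by 6–5.
Concept 3 vs Concept 2: Concept 3 is ranked higher on 2 ballots, Concept 2 on 9. Concept 2 wins 9–2.
Concept 3 beats no one; loses to Echo, Model W, Concept 2 — 0 pairwise wins.

0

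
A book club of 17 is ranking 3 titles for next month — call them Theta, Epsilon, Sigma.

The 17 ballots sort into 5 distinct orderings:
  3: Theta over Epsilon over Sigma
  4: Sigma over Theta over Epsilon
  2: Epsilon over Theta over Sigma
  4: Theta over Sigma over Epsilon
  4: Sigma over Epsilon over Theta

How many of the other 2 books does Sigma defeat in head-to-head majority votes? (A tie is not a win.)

Sigma against each rival (17 members):
Sigma–Theta: Theta 9–8.
Sigma vs Epsilon: Sigma wins 12–5.
Sigma beats Epsilon; loses to Theta — 1 pairwise win.

1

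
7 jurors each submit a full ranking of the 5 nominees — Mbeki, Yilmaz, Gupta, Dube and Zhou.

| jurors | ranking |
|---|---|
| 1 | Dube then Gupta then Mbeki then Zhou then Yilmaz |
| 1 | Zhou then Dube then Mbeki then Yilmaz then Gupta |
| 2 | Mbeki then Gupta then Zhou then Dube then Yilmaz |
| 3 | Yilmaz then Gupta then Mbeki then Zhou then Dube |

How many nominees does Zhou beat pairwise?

Zhou against each rival (7 jurors):
Zhou vs Mbeki: Zhou preferred on 1 ballot; Mbeki wins 6–1.
Zhou vs Yilmaz: Zhou, 4–3.
Zhou vs Gupta: 1 to 6, Gupta.
Zhou vs Dube: 1+2+3 = 6 for Zhou, 1 for Dube — Zhou by 6–1.
Zhou beats Yilmaz, Dube; loses to Mbeki, Gupta — 2 pairwise wins.

2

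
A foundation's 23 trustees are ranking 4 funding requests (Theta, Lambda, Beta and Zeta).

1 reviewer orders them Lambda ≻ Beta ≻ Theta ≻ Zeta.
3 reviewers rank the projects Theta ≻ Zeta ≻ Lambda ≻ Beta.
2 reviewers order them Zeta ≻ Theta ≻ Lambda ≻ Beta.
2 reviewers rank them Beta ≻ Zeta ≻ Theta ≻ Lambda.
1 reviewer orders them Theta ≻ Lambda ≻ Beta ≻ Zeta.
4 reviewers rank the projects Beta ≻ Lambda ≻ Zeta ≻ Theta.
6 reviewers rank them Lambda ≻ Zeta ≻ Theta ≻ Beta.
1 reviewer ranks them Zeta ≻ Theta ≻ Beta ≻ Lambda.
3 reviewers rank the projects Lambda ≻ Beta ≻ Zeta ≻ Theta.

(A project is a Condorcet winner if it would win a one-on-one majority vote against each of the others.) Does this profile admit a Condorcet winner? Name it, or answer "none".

Pairwise majorities:
Theta vs Lambda: 9 to 14, Lambda.
Theta vs Beta: Theta, 13–10.
Theta vs Zeta: Zeta wins 18–5.
Lambda vs Beta: Lambda wins 16–7.
Lambda vs Zeta: Lambda is ranked higher on 1+1+4+6+3 = 15 ballots, Zeta on 8. Lambda wins 15–8.
Beta vs Zeta: Zeta wins 12–11.
Lambda defeats every rival head-to-head and is the Condorcet winner.

Lambda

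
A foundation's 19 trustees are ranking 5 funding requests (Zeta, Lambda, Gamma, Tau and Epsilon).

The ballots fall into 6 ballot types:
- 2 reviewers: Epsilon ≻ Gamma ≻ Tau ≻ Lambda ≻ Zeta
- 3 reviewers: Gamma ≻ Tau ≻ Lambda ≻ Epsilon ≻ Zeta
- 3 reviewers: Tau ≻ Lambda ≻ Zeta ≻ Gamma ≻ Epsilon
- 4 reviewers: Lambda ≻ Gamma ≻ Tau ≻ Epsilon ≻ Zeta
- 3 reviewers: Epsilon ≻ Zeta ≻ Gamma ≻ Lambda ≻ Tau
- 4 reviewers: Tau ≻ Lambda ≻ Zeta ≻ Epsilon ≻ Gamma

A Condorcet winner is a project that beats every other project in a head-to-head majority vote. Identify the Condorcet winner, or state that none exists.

Pairwise majorities:
Zeta vs Lambda: Lambda, 16–3.
Zeta vs Gamma: Zeta wins 10–9.
Zeta–Tau: Tau 16–3.
Zeta vs Epsilon: Epsilon wins 12–7.
Lambda vs Gamma: Lambda wins 11–8.
Lambda vs Tau: Tau, 12–7.
Lambda vs Epsilon: Lambda wins 14–5.
Gamma–Tau: Gamma 12–7.
Gamma vs Epsilon: Gamma, 10–9.
Tau vs Epsilon: Tau, 14–5.
Every project loses at least once (Zeta loses to Lambda; Lambda loses to Tau; Gamma loses to Zeta; Tau loses to Gamma; Epsilon loses to Lambda). The majority relation contains the cycle Zeta → Gamma → Tau → Zeta, so there is no Condorcet winner.

none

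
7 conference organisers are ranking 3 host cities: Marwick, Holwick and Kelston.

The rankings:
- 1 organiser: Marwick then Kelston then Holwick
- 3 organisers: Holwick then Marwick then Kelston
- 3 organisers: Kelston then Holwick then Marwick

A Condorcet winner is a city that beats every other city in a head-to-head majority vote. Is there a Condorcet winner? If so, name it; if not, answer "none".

Check each pair by majority over 7 ballots:
Marwick vs Holwick: Marwick preferred on 1 ballot; Holwick wins 6–1.
Marwick vs Kelston: 4 to 3, Marwick.
Holwick vs Kelston: Holwick preferred on 3 ballots; Kelston wins 4–3.
Each city drops at least one matchup (Marwick loses to Holwick; Holwick loses to Kelston; Kelston loses to Marwick); the cycle Marwick beats Kelston beats Holwick beats Marwick rules out a Condorcet winner.

none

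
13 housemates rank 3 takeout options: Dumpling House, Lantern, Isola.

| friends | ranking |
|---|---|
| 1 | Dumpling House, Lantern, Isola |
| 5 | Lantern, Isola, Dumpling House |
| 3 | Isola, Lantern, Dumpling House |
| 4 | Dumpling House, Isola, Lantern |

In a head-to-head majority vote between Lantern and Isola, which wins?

Isola

Ballots ranking Lantern above Isola: 1 + 5 = 6.
Ballots ranking Isola above Lantern: 13 − 6 = 7.
Isola wins the head-to-head 7–6.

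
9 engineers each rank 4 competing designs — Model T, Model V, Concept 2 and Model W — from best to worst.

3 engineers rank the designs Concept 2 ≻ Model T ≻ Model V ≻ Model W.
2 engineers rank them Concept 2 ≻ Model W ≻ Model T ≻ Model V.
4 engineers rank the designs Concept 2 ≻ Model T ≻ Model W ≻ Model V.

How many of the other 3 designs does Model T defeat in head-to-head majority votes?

2

Model T against each rival (9 engineers):
Model T vs Model V: Model T is ranked higher on 3+2+4 = 9 ballots, Model V on 0. Model T wins 9–0.
Model T vs Concept 2: Model T preferred on 0 ballots; Concept 2 wins 9–0.
Model T vs Model W: Model T wins 7–2.
Model T beats Model V, Model W; loses to Concept 2 — 2 pairwise wins.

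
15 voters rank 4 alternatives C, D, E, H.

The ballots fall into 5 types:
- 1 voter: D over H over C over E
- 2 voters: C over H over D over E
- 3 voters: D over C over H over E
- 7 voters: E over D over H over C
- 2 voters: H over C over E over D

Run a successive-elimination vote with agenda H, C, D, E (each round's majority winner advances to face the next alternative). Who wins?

E

Round 1: H vs C — 10–5, H advances.
Round 2: H vs D — 4–11, D advances.
Round 3: D vs E — 6–9, E advances.
E survives the agenda.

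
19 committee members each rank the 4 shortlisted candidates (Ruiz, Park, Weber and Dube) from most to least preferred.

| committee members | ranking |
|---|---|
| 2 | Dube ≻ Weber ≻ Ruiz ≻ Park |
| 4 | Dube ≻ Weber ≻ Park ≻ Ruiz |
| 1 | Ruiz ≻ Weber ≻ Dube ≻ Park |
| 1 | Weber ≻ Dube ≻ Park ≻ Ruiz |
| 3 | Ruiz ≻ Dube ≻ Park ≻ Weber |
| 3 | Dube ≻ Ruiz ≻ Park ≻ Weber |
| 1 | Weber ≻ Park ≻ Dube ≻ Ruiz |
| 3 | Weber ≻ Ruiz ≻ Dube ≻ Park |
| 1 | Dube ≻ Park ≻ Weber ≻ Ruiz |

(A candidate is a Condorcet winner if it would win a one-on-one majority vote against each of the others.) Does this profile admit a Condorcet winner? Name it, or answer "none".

Head-to-head results (19 committee members):
Ruiz vs Park: Ruiz preferred on 2+1+3+3+3 = 12 ballots; Ruiz wins 12–7.
Ruiz–Weber: Weber 12–7.
Ruiz vs Dube: Ruiz is ranked higher on 1+3+3 = 7 ballots, Dube on 12. Dube wins 12–7.
Park vs Weber: Weber, 12–7.
Park vs Dube: 1 for Park, 18 for Dube — Dube by 18–1.
Weber vs Dube: Weber is ranked higher on 1+1+1+3 = 6 ballots, Dube on 13. Dube wins 13–6.
Only Dube has no losses; Dube is the Condorcet winner.

Dube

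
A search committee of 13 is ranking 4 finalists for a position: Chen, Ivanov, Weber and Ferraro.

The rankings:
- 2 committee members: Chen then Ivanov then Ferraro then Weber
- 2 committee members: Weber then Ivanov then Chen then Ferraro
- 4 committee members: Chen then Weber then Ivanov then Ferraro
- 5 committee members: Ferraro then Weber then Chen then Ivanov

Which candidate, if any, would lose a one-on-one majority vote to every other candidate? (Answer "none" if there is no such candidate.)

none

Head-to-head results (13 committee members):
Chen vs Ivanov: Chen wins 11–2.
Chen vs Weber: 2+4 = 6 for Chen, 7 for Weber — Weber by 7–6.
Chen vs Ferraro: Chen wins 8–5.
Ivanov vs Weber: Weber, 11–2.
Ivanov vs Ferraro: 8 to 5, Ivanov.
Weber–Ferraro: Ferraro 7–6.
Each candidate has at least one pairwise win (Chen beats Ivanov; Ivanov beats Ferraro; Weber beats Chen; Ferraro beats Weber) — no Condorcet loser.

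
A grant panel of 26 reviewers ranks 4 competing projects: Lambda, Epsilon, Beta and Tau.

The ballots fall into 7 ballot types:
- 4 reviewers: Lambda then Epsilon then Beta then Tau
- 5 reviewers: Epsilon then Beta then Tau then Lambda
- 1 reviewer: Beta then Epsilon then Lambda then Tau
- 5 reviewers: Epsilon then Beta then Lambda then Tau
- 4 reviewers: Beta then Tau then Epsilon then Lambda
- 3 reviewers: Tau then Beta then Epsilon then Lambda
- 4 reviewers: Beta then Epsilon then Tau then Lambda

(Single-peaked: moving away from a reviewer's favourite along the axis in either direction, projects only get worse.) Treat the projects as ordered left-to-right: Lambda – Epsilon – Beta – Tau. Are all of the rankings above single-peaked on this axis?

Axis positions: Lambda=1, Epsilon=2, Beta=3, Tau=4.
Ballot type 1 (peak Lambda at position 1): ranking walks positions 1-2-3-4, expanding outward from the peak — single-peaked.
Ballot type 2 (peak Epsilon at position 2): ranking walks positions 2-3-4-1, expanding outward from the peak — single-peaked.
Ballot type 3 (peak Beta at position 3): ranking walks positions 3-2-1-4, expanding outward from the peak — single-peaked.
Ballot type 4 (peak Epsilon at position 2): ranking walks positions 2-3-1-4, expanding outward from the peak — single-peaked.
Ballot type 5 (peak Beta at position 3): ranking walks positions 3-4-2-1, expanding outward from the peak — single-peaked.
Ballot type 6 (peak Tau at position 4): ranking walks positions 4-3-2-1, expanding outward from the peak — single-peaked.
Ballot type 7 (peak Beta at position 3): ranking walks positions 3-2-4-1, expanding outward from the peak — single-peaked.
Every ranking is single-peaked on this axis.

yes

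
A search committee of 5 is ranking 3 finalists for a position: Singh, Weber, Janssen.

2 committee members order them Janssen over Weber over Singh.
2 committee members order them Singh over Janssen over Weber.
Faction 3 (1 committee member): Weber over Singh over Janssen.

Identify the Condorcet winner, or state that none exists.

Head-to-head results (5 committee members):
Singh vs Weber: Singh is ranked higher on 2 ballots, Weber on 3. Weber wins 3–2.
Singh vs Janssen: 3 to 2, Singh.
Weber vs Janssen: Weber preferred on 1 ballot; Janssen wins 4–1.
Each candidate drops at least one matchup (Singh loses to Weber; Weber loses to Janssen; Janssen loses to Singh); the cycle Singh > Janssen > Weber > Singh rules out a Condorcet winner.

none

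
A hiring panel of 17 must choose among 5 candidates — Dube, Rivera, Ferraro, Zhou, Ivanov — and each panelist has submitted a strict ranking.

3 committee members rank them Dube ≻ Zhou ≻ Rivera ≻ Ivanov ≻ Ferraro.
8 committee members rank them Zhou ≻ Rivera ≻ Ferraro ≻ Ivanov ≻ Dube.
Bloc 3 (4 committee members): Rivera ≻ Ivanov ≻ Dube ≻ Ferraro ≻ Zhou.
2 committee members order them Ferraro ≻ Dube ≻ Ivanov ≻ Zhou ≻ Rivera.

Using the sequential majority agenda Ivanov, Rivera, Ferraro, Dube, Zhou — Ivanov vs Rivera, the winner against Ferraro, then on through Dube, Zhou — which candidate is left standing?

Zhou

Round 1: Ivanov vs Rivera — 2–15, Rivera advances.
Round 2: Rivera vs Ferraro — 15–2, Rivera advances.
Round 3: Rivera vs Dube — 12–5, Rivera advances.
Round 4: Rivera vs Zhou — 4–13, Zhou advances.
The agenda winner is Zhou.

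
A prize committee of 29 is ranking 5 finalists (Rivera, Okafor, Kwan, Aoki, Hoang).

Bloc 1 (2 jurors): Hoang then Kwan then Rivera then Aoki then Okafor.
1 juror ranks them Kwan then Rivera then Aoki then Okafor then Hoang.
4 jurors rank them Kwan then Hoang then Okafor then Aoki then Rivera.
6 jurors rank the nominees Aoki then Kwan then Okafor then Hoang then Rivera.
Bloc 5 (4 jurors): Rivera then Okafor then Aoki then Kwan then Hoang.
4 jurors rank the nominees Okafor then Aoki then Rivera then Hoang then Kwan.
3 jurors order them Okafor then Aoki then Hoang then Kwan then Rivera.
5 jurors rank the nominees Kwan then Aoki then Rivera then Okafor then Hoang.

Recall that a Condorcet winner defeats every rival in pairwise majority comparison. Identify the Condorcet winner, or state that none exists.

Pairwise majorities:
Rivera vs Okafor: Okafor, 17–12.
Rivera vs Kwan: Kwan, 21–8.
Rivera–Aoki: Aoki 22–7.
Rivera vs Hoang: Hoang, 15–14.
Okafor–Kwan: Kwan 18–11.
Okafor vs Aoki: Okafor wins 15–14.
Okafor vs Hoang: Okafor wins 23–6.
Kwan vs Aoki: Aoki, 17–12.
Kwan vs Hoang: Kwan, 20–9.
Aoki vs Hoang: Aoki, 23–6.
No nominee is unbeaten: Rivera loses to Okafor; Okafor loses to Kwan; Kwan loses to Aoki; Aoki loses to Okafor; Hoang loses to Okafor. In particular Okafor > Aoki > Kwan > Okafor is a majority cycle — no Condorcet winner exists.

none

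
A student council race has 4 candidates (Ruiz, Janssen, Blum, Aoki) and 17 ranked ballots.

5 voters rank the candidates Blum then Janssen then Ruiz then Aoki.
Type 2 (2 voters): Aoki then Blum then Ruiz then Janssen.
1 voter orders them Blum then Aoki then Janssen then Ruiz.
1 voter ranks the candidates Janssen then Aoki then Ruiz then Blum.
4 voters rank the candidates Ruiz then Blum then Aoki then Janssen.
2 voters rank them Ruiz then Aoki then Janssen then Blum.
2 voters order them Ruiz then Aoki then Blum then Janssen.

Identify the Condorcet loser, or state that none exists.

Head-to-head results (17 voters):
Ruiz vs Janssen: Ruiz, 10–7.
Ruiz–Blum: Ruiz 9–8.
Ruiz vs Aoki: 13 to 4, Ruiz.
Janssen vs Blum: 1+2 = 3 for Janssen, 14 for Blum — Blum by 14–3.
Janssen vs Aoki: Janssen preferred on 5+1 = 6 ballots; Aoki wins 11–6.
Blum vs Aoki: 5+1+4 = 10 for Blum, 7 for Aoki — Blum by 10–7.
Only Janssen has no wins; Janssen is the Condorcet loser.

Janssen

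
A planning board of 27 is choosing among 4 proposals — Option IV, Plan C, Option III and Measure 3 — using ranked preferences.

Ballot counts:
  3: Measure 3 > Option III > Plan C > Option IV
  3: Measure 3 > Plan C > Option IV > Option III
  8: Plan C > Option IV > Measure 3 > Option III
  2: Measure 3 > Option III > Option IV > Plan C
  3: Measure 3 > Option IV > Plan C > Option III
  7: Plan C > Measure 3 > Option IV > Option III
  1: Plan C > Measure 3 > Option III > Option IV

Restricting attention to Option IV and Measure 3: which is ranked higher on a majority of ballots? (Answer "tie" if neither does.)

Measure 3

Ballots ranking Option IV above Measure 3: 8.
Ballots ranking Measure 3 above Option IV: 27 − 8 = 19.
Measure 3 wins the head-to-head 19–8.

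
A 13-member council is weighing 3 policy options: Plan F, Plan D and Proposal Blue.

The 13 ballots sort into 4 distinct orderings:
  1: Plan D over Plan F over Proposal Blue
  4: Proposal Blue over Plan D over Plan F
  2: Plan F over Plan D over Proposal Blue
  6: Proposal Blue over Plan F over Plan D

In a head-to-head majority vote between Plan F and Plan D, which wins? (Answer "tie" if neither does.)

Ballots ranking Plan F above Plan D: 2 + 6 = 8.
Ballots ranking Plan D above Plan F: 13 − 8 = 5.
Plan F wins the head-to-head 8–5.

Plan F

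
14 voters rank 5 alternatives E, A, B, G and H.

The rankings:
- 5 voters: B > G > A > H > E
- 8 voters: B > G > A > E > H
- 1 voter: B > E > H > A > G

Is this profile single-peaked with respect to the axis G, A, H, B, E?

Axis positions: G=1, A=2, H=3, B=4, E=5.
Bloc 1: ranking walks positions 4-1-2-3-5; G is ranked above H even though H lies between G and the peak B on the axis — preferences dip and rise again. Not single-peaked.
Bloc 2: ranking walks positions 4-1-2-5-3; G is ranked above H even though H lies between G and the peak B on the axis — preferences dip and rise again. Not single-peaked.
Bloc 3 (peak B at position 4): ranking walks positions 4-5-3-2-1, expanding outward from the peak — single-peaked.
Bloc 1 violates single-peakedness, so the profile is not single-peaked on this axis.

no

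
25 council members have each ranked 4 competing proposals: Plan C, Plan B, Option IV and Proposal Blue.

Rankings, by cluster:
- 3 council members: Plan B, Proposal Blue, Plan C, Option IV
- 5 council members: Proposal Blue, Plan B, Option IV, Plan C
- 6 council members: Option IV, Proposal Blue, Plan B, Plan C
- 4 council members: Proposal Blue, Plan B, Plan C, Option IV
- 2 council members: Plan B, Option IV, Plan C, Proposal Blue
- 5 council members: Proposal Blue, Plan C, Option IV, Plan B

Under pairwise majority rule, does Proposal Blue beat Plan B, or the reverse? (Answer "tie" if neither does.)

Ballots ranking Proposal Blue above Plan B: 5 + 6 + 4 + 5 = 20.
Ballots ranking Plan B above Proposal Blue: 25 − 20 = 5.
Proposal Blue wins the head-to-head 20–5.

Proposal Blue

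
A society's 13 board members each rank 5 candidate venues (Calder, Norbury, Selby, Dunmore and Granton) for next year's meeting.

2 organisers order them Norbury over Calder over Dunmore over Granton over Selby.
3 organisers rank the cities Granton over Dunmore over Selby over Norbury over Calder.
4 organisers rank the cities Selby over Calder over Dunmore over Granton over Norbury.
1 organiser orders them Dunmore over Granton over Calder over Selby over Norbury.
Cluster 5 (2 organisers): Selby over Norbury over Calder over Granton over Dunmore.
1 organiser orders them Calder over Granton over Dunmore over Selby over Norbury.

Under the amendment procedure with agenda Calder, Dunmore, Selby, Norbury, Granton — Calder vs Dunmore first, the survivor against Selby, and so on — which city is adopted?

Round 1: Calder vs Dunmore — 9–4, Calder advances.
Round 2: Calder vs Selby — 4–9, Selby advances.
Round 3: Selby vs Norbury — 11–2, Selby advances.
Round 4: Selby vs Granton — 6–7, Granton advances.
The agenda winner is Granton.

Granton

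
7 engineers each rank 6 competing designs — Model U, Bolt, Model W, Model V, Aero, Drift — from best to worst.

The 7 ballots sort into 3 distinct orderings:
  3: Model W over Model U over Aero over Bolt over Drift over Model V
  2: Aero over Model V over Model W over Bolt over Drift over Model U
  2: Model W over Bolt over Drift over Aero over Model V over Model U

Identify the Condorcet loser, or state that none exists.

Model U

Head-to-head results (7 engineers):
Model U vs Bolt: Bolt, 4–3.
Model U vs Model W: Model W wins 7–0.
Model U vs Model V: Model U is ranked higher on 3 ballots, Model V on 4. Model V wins 4–3.
Model U vs Aero: Aero, 4–3.
Model U vs Drift: 3 for Model U, 4 for Drift — Drift by 4–3.
Bolt vs Model W: Model W, 7–0.
Bolt–Model V: Bolt 5–2.
Bolt vs Aero: 2 for Bolt, 5 for Aero — Aero by 5–2.
Bolt vs Drift: Bolt wins 7–0.
Model W vs Model V: Model W preferred on 3+2 = 5 ballots; Model W wins 5–2.
Model W–Aero: Model W 5–2.
Model W–Drift: Model W 7–0.
Model V vs Aero: Aero, 7–0.
Model V vs Drift: Model V is ranked higher on 2 ballots, Drift on 5. Drift wins 5–2.
Aero vs Drift: 3+2 = 5 for Aero, 2 for Drift — Aero by 5–2.
Model U is beaten in every head-to-head and is the Condorcet loser.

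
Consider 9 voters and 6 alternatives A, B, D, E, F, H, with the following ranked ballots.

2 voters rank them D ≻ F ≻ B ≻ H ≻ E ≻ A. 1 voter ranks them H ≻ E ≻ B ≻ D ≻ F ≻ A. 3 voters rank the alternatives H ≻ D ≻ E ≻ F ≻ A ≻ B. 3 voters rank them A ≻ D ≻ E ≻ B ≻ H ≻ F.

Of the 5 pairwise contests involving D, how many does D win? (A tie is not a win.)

5

D against each rival (9 voters):
D vs A: D is ranked higher on 2+1+3 = 6 ballots, A on 3. D wins 6–3.
D vs B: D wins 8–1.
D vs E: 8 to 1, D.
D vs F: D is ranked higher on 2+1+3+3 = 9 ballots, F on 0. D wins 9–0.
D vs H: D wins 5–4.
D beats A, B, E, F, H — 5 pairwise wins.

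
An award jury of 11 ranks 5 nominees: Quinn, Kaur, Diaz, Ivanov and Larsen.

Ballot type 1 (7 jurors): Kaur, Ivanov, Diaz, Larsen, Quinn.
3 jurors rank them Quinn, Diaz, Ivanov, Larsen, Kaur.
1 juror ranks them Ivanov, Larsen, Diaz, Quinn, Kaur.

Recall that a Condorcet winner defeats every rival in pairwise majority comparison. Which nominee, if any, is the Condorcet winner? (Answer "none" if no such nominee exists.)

Head-to-head results (11 jurors):
Quinn vs Kaur: Kaur, 7–4.
Quinn vs Diaz: Diaz wins 8–3.
Quinn–Ivanov: Ivanov 8–3.
Quinn–Larsen: Larsen 8–3.
Kaur vs Diaz: Kaur wins 7–4.
Kaur vs Ivanov: Kaur, 7–4.
Kaur–Larsen: Kaur 7–4.
Diaz vs Ivanov: Ivanov wins 8–3.
Diaz vs Larsen: Diaz, 10–1.
Ivanov vs Larsen: Ivanov, 11–0.
Kaur wins every pairwise contest, so Kaur is the Condorcet winner.

Kaur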